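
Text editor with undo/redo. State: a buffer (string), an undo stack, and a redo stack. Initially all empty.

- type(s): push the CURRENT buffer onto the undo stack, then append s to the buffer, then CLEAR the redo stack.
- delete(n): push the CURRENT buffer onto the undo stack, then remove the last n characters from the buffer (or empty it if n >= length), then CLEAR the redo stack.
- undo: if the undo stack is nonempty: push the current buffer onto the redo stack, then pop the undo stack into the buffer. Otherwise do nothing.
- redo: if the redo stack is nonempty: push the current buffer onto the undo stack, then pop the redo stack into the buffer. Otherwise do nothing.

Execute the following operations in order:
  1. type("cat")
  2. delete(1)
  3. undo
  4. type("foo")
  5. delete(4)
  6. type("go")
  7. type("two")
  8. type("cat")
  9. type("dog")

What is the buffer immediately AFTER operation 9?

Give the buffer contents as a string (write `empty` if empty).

Answer: cagotwocatdog

Derivation:
After op 1 (type): buf='cat' undo_depth=1 redo_depth=0
After op 2 (delete): buf='ca' undo_depth=2 redo_depth=0
After op 3 (undo): buf='cat' undo_depth=1 redo_depth=1
After op 4 (type): buf='catfoo' undo_depth=2 redo_depth=0
After op 5 (delete): buf='ca' undo_depth=3 redo_depth=0
After op 6 (type): buf='cago' undo_depth=4 redo_depth=0
After op 7 (type): buf='cagotwo' undo_depth=5 redo_depth=0
After op 8 (type): buf='cagotwocat' undo_depth=6 redo_depth=0
After op 9 (type): buf='cagotwocatdog' undo_depth=7 redo_depth=0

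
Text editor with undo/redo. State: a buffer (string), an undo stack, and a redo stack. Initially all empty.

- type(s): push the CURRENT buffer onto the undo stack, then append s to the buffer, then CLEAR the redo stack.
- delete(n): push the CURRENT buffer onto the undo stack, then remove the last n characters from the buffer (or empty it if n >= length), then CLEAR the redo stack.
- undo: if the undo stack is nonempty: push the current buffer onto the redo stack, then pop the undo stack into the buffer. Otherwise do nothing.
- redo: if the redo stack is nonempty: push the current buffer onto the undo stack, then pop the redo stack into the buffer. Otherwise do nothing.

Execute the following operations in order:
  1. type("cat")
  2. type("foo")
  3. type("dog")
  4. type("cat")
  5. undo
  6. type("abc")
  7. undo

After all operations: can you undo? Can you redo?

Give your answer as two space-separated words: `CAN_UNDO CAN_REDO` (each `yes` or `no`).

Answer: yes yes

Derivation:
After op 1 (type): buf='cat' undo_depth=1 redo_depth=0
After op 2 (type): buf='catfoo' undo_depth=2 redo_depth=0
After op 3 (type): buf='catfoodog' undo_depth=3 redo_depth=0
After op 4 (type): buf='catfoodogcat' undo_depth=4 redo_depth=0
After op 5 (undo): buf='catfoodog' undo_depth=3 redo_depth=1
After op 6 (type): buf='catfoodogabc' undo_depth=4 redo_depth=0
After op 7 (undo): buf='catfoodog' undo_depth=3 redo_depth=1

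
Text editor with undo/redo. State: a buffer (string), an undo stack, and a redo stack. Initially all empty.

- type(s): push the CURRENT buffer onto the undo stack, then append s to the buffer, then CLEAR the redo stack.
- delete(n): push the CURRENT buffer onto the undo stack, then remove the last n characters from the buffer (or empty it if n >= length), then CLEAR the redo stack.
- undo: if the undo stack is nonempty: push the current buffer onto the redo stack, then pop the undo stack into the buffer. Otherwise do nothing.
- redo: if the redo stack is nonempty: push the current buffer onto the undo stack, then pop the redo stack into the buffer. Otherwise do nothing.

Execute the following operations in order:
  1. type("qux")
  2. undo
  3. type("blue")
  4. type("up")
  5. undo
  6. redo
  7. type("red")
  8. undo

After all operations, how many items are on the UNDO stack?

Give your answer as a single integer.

Answer: 2

Derivation:
After op 1 (type): buf='qux' undo_depth=1 redo_depth=0
After op 2 (undo): buf='(empty)' undo_depth=0 redo_depth=1
After op 3 (type): buf='blue' undo_depth=1 redo_depth=0
After op 4 (type): buf='blueup' undo_depth=2 redo_depth=0
After op 5 (undo): buf='blue' undo_depth=1 redo_depth=1
After op 6 (redo): buf='blueup' undo_depth=2 redo_depth=0
After op 7 (type): buf='blueupred' undo_depth=3 redo_depth=0
After op 8 (undo): buf='blueup' undo_depth=2 redo_depth=1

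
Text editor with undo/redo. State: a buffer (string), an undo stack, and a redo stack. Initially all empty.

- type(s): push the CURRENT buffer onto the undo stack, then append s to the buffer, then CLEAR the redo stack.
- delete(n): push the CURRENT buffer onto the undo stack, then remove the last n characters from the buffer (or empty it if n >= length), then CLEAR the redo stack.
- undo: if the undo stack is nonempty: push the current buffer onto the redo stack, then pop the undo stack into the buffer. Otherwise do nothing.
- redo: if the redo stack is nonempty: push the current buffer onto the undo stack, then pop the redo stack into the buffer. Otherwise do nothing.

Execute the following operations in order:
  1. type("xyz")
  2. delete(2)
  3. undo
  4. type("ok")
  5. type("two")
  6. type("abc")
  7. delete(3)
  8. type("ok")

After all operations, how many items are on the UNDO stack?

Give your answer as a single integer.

Answer: 6

Derivation:
After op 1 (type): buf='xyz' undo_depth=1 redo_depth=0
After op 2 (delete): buf='x' undo_depth=2 redo_depth=0
After op 3 (undo): buf='xyz' undo_depth=1 redo_depth=1
After op 4 (type): buf='xyzok' undo_depth=2 redo_depth=0
After op 5 (type): buf='xyzoktwo' undo_depth=3 redo_depth=0
After op 6 (type): buf='xyzoktwoabc' undo_depth=4 redo_depth=0
After op 7 (delete): buf='xyzoktwo' undo_depth=5 redo_depth=0
After op 8 (type): buf='xyzoktwook' undo_depth=6 redo_depth=0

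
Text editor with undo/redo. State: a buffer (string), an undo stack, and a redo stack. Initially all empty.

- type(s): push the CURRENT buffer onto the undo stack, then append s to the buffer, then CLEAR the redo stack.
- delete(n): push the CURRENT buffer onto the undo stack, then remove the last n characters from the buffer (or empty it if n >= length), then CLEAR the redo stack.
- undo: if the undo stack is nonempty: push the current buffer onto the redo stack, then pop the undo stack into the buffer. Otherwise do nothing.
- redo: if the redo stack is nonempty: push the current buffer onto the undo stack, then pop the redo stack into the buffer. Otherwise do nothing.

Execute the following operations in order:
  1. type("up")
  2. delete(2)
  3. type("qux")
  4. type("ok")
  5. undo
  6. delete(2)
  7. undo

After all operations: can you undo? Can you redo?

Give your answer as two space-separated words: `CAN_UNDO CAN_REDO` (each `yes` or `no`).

Answer: yes yes

Derivation:
After op 1 (type): buf='up' undo_depth=1 redo_depth=0
After op 2 (delete): buf='(empty)' undo_depth=2 redo_depth=0
After op 3 (type): buf='qux' undo_depth=3 redo_depth=0
After op 4 (type): buf='quxok' undo_depth=4 redo_depth=0
After op 5 (undo): buf='qux' undo_depth=3 redo_depth=1
After op 6 (delete): buf='q' undo_depth=4 redo_depth=0
After op 7 (undo): buf='qux' undo_depth=3 redo_depth=1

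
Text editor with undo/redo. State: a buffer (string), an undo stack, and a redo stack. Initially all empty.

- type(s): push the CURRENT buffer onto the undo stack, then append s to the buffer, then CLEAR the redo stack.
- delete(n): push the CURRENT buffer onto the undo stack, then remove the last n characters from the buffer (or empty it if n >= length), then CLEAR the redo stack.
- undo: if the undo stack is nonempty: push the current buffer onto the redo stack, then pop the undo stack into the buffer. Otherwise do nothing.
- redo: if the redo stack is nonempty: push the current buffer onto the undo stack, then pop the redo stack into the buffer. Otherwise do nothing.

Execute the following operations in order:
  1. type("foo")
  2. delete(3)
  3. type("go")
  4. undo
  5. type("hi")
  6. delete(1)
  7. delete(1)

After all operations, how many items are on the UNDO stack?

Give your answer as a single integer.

Answer: 5

Derivation:
After op 1 (type): buf='foo' undo_depth=1 redo_depth=0
After op 2 (delete): buf='(empty)' undo_depth=2 redo_depth=0
After op 3 (type): buf='go' undo_depth=3 redo_depth=0
After op 4 (undo): buf='(empty)' undo_depth=2 redo_depth=1
After op 5 (type): buf='hi' undo_depth=3 redo_depth=0
After op 6 (delete): buf='h' undo_depth=4 redo_depth=0
After op 7 (delete): buf='(empty)' undo_depth=5 redo_depth=0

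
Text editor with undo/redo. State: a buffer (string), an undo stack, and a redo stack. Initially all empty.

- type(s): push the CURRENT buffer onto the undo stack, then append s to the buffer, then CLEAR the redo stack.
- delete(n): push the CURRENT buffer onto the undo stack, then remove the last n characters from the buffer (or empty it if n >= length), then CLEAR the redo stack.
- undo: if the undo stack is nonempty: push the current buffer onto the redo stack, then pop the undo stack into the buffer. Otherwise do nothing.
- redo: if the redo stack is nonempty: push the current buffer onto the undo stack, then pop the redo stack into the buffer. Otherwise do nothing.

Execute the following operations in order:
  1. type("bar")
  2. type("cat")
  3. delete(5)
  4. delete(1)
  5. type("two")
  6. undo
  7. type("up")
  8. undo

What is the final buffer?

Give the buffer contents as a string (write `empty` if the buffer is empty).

Answer: empty

Derivation:
After op 1 (type): buf='bar' undo_depth=1 redo_depth=0
After op 2 (type): buf='barcat' undo_depth=2 redo_depth=0
After op 3 (delete): buf='b' undo_depth=3 redo_depth=0
After op 4 (delete): buf='(empty)' undo_depth=4 redo_depth=0
After op 5 (type): buf='two' undo_depth=5 redo_depth=0
After op 6 (undo): buf='(empty)' undo_depth=4 redo_depth=1
After op 7 (type): buf='up' undo_depth=5 redo_depth=0
After op 8 (undo): buf='(empty)' undo_depth=4 redo_depth=1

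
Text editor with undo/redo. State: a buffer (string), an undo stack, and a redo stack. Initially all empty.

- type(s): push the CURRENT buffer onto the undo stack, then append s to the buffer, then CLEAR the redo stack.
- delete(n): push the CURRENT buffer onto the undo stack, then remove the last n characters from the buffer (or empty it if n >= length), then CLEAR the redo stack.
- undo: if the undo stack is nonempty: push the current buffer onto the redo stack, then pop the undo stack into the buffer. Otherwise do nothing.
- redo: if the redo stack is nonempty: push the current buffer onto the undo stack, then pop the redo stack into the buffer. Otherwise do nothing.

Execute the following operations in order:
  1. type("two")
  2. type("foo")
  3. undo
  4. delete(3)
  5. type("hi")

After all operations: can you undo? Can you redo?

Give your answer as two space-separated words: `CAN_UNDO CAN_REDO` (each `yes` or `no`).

After op 1 (type): buf='two' undo_depth=1 redo_depth=0
After op 2 (type): buf='twofoo' undo_depth=2 redo_depth=0
After op 3 (undo): buf='two' undo_depth=1 redo_depth=1
After op 4 (delete): buf='(empty)' undo_depth=2 redo_depth=0
After op 5 (type): buf='hi' undo_depth=3 redo_depth=0

Answer: yes no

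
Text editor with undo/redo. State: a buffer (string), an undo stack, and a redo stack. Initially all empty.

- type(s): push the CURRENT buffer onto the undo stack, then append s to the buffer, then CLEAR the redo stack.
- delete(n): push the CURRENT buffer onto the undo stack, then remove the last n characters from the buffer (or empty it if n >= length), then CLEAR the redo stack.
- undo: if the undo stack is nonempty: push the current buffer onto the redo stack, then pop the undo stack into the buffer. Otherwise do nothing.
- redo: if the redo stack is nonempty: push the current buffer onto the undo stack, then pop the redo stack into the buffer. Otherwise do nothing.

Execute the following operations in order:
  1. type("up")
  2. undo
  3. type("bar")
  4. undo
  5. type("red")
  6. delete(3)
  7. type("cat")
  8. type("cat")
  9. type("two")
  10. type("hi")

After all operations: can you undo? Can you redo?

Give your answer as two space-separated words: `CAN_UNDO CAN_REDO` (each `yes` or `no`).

Answer: yes no

Derivation:
After op 1 (type): buf='up' undo_depth=1 redo_depth=0
After op 2 (undo): buf='(empty)' undo_depth=0 redo_depth=1
After op 3 (type): buf='bar' undo_depth=1 redo_depth=0
After op 4 (undo): buf='(empty)' undo_depth=0 redo_depth=1
After op 5 (type): buf='red' undo_depth=1 redo_depth=0
After op 6 (delete): buf='(empty)' undo_depth=2 redo_depth=0
After op 7 (type): buf='cat' undo_depth=3 redo_depth=0
After op 8 (type): buf='catcat' undo_depth=4 redo_depth=0
After op 9 (type): buf='catcattwo' undo_depth=5 redo_depth=0
After op 10 (type): buf='catcattwohi' undo_depth=6 redo_depth=0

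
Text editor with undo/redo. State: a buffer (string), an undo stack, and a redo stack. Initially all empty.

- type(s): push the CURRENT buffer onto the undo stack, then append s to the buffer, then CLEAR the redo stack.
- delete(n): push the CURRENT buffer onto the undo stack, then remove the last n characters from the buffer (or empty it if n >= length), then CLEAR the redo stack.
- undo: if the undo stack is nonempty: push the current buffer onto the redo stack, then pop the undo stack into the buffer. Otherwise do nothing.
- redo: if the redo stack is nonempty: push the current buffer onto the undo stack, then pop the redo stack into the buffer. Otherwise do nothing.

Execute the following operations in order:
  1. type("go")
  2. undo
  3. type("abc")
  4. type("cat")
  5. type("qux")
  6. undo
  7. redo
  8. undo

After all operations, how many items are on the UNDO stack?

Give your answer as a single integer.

After op 1 (type): buf='go' undo_depth=1 redo_depth=0
After op 2 (undo): buf='(empty)' undo_depth=0 redo_depth=1
After op 3 (type): buf='abc' undo_depth=1 redo_depth=0
After op 4 (type): buf='abccat' undo_depth=2 redo_depth=0
After op 5 (type): buf='abccatqux' undo_depth=3 redo_depth=0
After op 6 (undo): buf='abccat' undo_depth=2 redo_depth=1
After op 7 (redo): buf='abccatqux' undo_depth=3 redo_depth=0
After op 8 (undo): buf='abccat' undo_depth=2 redo_depth=1

Answer: 2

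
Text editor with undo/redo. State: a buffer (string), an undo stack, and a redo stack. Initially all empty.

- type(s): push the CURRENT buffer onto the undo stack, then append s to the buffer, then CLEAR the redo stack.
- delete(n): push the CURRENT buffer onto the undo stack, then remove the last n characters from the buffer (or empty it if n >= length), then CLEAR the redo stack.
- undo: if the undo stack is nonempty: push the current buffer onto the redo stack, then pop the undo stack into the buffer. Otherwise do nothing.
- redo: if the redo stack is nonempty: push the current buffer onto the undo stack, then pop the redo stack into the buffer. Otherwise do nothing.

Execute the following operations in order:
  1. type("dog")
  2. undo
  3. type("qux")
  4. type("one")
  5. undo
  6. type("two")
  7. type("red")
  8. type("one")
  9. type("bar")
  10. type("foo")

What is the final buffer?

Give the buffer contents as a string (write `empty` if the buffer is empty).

Answer: quxtworedonebarfoo

Derivation:
After op 1 (type): buf='dog' undo_depth=1 redo_depth=0
After op 2 (undo): buf='(empty)' undo_depth=0 redo_depth=1
After op 3 (type): buf='qux' undo_depth=1 redo_depth=0
After op 4 (type): buf='quxone' undo_depth=2 redo_depth=0
After op 5 (undo): buf='qux' undo_depth=1 redo_depth=1
After op 6 (type): buf='quxtwo' undo_depth=2 redo_depth=0
After op 7 (type): buf='quxtwored' undo_depth=3 redo_depth=0
After op 8 (type): buf='quxtworedone' undo_depth=4 redo_depth=0
After op 9 (type): buf='quxtworedonebar' undo_depth=5 redo_depth=0
After op 10 (type): buf='quxtworedonebarfoo' undo_depth=6 redo_depth=0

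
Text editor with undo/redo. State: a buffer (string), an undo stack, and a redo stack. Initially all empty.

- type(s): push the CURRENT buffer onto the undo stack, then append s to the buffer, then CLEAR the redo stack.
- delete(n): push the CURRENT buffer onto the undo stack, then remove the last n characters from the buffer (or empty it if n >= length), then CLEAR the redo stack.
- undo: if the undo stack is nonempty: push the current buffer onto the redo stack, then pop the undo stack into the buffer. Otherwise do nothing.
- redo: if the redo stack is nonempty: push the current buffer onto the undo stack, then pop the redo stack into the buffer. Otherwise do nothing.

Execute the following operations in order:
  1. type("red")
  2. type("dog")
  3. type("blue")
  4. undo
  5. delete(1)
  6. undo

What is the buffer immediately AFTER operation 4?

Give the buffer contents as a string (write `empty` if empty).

After op 1 (type): buf='red' undo_depth=1 redo_depth=0
After op 2 (type): buf='reddog' undo_depth=2 redo_depth=0
After op 3 (type): buf='reddogblue' undo_depth=3 redo_depth=0
After op 4 (undo): buf='reddog' undo_depth=2 redo_depth=1

Answer: reddog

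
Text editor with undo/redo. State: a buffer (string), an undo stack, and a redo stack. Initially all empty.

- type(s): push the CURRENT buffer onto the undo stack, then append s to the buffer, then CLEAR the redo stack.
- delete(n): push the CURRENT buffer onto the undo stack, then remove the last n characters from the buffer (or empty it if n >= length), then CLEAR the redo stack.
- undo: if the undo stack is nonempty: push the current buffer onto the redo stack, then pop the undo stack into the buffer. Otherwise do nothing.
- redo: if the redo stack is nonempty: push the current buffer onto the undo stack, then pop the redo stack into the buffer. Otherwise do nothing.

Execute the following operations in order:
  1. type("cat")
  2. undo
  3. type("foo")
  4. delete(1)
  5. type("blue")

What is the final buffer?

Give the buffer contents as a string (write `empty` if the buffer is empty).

Answer: foblue

Derivation:
After op 1 (type): buf='cat' undo_depth=1 redo_depth=0
After op 2 (undo): buf='(empty)' undo_depth=0 redo_depth=1
After op 3 (type): buf='foo' undo_depth=1 redo_depth=0
After op 4 (delete): buf='fo' undo_depth=2 redo_depth=0
After op 5 (type): buf='foblue' undo_depth=3 redo_depth=0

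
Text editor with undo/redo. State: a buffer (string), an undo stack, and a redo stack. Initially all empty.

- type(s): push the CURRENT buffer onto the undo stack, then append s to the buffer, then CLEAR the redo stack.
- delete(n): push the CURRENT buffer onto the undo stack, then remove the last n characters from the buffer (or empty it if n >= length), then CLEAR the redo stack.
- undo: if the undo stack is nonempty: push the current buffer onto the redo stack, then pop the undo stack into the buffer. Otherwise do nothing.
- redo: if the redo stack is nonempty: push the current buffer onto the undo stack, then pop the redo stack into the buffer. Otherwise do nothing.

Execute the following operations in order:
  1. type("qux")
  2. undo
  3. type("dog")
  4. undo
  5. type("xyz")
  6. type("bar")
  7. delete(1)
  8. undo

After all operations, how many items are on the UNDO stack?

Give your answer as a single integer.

After op 1 (type): buf='qux' undo_depth=1 redo_depth=0
After op 2 (undo): buf='(empty)' undo_depth=0 redo_depth=1
After op 3 (type): buf='dog' undo_depth=1 redo_depth=0
After op 4 (undo): buf='(empty)' undo_depth=0 redo_depth=1
After op 5 (type): buf='xyz' undo_depth=1 redo_depth=0
After op 6 (type): buf='xyzbar' undo_depth=2 redo_depth=0
After op 7 (delete): buf='xyzba' undo_depth=3 redo_depth=0
After op 8 (undo): buf='xyzbar' undo_depth=2 redo_depth=1

Answer: 2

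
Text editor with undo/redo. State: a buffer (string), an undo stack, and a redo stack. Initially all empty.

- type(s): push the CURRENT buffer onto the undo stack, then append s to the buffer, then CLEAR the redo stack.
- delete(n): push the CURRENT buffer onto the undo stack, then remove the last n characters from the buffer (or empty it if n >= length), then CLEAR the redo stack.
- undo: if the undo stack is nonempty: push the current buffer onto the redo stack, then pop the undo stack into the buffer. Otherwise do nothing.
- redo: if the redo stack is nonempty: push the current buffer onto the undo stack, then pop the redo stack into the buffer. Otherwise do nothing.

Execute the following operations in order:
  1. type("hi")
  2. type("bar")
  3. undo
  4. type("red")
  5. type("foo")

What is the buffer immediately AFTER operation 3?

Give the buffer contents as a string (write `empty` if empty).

After op 1 (type): buf='hi' undo_depth=1 redo_depth=0
After op 2 (type): buf='hibar' undo_depth=2 redo_depth=0
After op 3 (undo): buf='hi' undo_depth=1 redo_depth=1

Answer: hi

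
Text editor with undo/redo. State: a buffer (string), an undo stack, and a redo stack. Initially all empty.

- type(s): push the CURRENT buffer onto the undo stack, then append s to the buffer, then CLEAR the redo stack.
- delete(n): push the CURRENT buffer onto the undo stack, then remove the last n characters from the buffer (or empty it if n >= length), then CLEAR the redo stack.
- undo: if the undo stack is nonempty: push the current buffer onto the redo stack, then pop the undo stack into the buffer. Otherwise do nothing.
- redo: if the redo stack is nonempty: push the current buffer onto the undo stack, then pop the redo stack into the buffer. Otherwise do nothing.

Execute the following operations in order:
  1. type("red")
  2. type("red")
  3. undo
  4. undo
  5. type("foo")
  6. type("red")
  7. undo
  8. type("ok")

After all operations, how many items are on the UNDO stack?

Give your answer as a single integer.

After op 1 (type): buf='red' undo_depth=1 redo_depth=0
After op 2 (type): buf='redred' undo_depth=2 redo_depth=0
After op 3 (undo): buf='red' undo_depth=1 redo_depth=1
After op 4 (undo): buf='(empty)' undo_depth=0 redo_depth=2
After op 5 (type): buf='foo' undo_depth=1 redo_depth=0
After op 6 (type): buf='foored' undo_depth=2 redo_depth=0
After op 7 (undo): buf='foo' undo_depth=1 redo_depth=1
After op 8 (type): buf='foook' undo_depth=2 redo_depth=0

Answer: 2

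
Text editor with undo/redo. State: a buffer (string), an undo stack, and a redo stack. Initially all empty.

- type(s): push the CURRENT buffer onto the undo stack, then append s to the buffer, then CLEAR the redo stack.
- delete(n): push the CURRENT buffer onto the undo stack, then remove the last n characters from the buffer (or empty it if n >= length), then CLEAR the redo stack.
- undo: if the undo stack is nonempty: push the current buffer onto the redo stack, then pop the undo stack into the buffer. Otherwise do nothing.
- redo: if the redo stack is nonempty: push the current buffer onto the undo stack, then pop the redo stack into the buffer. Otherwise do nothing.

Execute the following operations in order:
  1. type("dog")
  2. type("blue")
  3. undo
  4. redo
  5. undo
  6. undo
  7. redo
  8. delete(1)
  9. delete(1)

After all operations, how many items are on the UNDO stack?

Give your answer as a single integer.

After op 1 (type): buf='dog' undo_depth=1 redo_depth=0
After op 2 (type): buf='dogblue' undo_depth=2 redo_depth=0
After op 3 (undo): buf='dog' undo_depth=1 redo_depth=1
After op 4 (redo): buf='dogblue' undo_depth=2 redo_depth=0
After op 5 (undo): buf='dog' undo_depth=1 redo_depth=1
After op 6 (undo): buf='(empty)' undo_depth=0 redo_depth=2
After op 7 (redo): buf='dog' undo_depth=1 redo_depth=1
After op 8 (delete): buf='do' undo_depth=2 redo_depth=0
After op 9 (delete): buf='d' undo_depth=3 redo_depth=0

Answer: 3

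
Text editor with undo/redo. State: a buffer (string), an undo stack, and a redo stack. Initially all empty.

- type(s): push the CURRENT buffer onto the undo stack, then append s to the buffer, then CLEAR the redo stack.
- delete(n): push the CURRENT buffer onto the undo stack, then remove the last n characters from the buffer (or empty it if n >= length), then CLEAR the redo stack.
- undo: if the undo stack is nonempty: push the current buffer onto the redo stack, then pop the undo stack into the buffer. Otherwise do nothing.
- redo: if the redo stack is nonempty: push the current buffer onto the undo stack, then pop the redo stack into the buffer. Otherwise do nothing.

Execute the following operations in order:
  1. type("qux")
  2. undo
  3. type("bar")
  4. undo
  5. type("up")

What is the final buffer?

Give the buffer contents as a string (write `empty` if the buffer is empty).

Answer: up

Derivation:
After op 1 (type): buf='qux' undo_depth=1 redo_depth=0
After op 2 (undo): buf='(empty)' undo_depth=0 redo_depth=1
After op 3 (type): buf='bar' undo_depth=1 redo_depth=0
After op 4 (undo): buf='(empty)' undo_depth=0 redo_depth=1
After op 5 (type): buf='up' undo_depth=1 redo_depth=0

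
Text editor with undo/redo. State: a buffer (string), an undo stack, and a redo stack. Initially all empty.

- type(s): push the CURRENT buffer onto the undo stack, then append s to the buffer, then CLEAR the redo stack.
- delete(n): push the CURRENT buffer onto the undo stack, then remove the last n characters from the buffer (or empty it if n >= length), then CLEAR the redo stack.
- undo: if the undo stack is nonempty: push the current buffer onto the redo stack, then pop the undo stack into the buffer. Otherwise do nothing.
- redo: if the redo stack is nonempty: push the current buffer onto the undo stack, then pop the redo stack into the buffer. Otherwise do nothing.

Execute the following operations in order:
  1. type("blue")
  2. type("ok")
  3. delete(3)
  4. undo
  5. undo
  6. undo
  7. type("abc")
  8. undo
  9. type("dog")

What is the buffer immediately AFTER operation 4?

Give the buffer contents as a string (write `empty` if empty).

After op 1 (type): buf='blue' undo_depth=1 redo_depth=0
After op 2 (type): buf='blueok' undo_depth=2 redo_depth=0
After op 3 (delete): buf='blu' undo_depth=3 redo_depth=0
After op 4 (undo): buf='blueok' undo_depth=2 redo_depth=1

Answer: blueok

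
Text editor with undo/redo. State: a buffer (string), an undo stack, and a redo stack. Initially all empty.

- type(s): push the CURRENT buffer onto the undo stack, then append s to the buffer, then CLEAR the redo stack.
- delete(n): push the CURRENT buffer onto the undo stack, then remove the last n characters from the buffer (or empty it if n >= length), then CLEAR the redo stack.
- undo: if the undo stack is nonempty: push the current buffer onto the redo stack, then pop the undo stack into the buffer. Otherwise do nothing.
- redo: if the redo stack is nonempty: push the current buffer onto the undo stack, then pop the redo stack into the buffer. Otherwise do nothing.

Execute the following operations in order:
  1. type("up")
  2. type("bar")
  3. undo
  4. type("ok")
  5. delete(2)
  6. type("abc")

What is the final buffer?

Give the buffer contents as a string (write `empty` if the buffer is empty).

Answer: upabc

Derivation:
After op 1 (type): buf='up' undo_depth=1 redo_depth=0
After op 2 (type): buf='upbar' undo_depth=2 redo_depth=0
After op 3 (undo): buf='up' undo_depth=1 redo_depth=1
After op 4 (type): buf='upok' undo_depth=2 redo_depth=0
After op 5 (delete): buf='up' undo_depth=3 redo_depth=0
After op 6 (type): buf='upabc' undo_depth=4 redo_depth=0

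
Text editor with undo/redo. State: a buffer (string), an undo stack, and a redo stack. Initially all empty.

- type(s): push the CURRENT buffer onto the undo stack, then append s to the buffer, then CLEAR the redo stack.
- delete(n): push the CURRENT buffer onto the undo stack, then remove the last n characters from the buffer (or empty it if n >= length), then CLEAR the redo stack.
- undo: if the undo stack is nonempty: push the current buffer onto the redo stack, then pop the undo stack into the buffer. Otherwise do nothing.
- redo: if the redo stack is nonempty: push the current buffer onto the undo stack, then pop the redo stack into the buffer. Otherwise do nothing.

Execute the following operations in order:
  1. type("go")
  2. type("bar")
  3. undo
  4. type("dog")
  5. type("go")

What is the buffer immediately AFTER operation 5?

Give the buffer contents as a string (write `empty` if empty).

Answer: godoggo

Derivation:
After op 1 (type): buf='go' undo_depth=1 redo_depth=0
After op 2 (type): buf='gobar' undo_depth=2 redo_depth=0
After op 3 (undo): buf='go' undo_depth=1 redo_depth=1
After op 4 (type): buf='godog' undo_depth=2 redo_depth=0
After op 5 (type): buf='godoggo' undo_depth=3 redo_depth=0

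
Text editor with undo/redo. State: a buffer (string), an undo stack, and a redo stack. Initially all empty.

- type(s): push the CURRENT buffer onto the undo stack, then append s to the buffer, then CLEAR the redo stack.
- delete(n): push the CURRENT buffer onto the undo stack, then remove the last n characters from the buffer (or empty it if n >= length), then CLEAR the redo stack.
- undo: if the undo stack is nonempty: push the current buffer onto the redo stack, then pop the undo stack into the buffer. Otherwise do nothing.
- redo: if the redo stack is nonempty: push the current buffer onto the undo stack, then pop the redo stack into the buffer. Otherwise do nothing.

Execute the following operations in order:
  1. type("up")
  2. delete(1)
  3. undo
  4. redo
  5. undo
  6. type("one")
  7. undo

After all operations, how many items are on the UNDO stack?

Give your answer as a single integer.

Answer: 1

Derivation:
After op 1 (type): buf='up' undo_depth=1 redo_depth=0
After op 2 (delete): buf='u' undo_depth=2 redo_depth=0
After op 3 (undo): buf='up' undo_depth=1 redo_depth=1
After op 4 (redo): buf='u' undo_depth=2 redo_depth=0
After op 5 (undo): buf='up' undo_depth=1 redo_depth=1
After op 6 (type): buf='upone' undo_depth=2 redo_depth=0
After op 7 (undo): buf='up' undo_depth=1 redo_depth=1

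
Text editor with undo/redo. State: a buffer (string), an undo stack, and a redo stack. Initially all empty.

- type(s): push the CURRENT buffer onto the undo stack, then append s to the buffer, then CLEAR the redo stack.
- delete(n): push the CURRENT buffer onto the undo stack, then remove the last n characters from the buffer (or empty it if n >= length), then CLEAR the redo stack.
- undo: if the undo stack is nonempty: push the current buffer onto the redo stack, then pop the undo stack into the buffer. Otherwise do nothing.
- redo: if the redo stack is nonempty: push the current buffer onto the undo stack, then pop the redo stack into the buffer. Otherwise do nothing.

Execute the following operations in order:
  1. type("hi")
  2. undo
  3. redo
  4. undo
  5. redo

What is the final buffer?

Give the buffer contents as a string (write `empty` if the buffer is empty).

After op 1 (type): buf='hi' undo_depth=1 redo_depth=0
After op 2 (undo): buf='(empty)' undo_depth=0 redo_depth=1
After op 3 (redo): buf='hi' undo_depth=1 redo_depth=0
After op 4 (undo): buf='(empty)' undo_depth=0 redo_depth=1
After op 5 (redo): buf='hi' undo_depth=1 redo_depth=0

Answer: hi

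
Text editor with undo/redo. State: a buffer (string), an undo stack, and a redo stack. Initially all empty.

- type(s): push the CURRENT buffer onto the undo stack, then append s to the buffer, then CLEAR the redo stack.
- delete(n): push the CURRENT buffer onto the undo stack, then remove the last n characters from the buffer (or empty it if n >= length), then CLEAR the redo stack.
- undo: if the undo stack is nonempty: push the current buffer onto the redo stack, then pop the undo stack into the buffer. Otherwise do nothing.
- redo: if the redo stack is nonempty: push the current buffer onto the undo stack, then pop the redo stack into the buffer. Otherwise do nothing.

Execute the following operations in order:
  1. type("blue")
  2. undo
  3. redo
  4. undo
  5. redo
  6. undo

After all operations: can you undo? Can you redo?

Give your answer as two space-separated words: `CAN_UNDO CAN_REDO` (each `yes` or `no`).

Answer: no yes

Derivation:
After op 1 (type): buf='blue' undo_depth=1 redo_depth=0
After op 2 (undo): buf='(empty)' undo_depth=0 redo_depth=1
After op 3 (redo): buf='blue' undo_depth=1 redo_depth=0
After op 4 (undo): buf='(empty)' undo_depth=0 redo_depth=1
After op 5 (redo): buf='blue' undo_depth=1 redo_depth=0
After op 6 (undo): buf='(empty)' undo_depth=0 redo_depth=1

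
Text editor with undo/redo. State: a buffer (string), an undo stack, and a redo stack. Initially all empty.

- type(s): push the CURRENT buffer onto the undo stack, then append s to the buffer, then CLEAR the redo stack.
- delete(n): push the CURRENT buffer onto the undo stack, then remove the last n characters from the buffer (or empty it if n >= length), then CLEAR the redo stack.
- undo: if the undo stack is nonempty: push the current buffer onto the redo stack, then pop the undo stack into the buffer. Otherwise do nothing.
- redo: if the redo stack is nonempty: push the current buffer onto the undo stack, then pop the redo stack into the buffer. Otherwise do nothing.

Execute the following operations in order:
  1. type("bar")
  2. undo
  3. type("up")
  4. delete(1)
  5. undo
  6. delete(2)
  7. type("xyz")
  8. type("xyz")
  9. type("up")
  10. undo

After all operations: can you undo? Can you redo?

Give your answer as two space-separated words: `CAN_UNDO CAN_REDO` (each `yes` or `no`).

After op 1 (type): buf='bar' undo_depth=1 redo_depth=0
After op 2 (undo): buf='(empty)' undo_depth=0 redo_depth=1
After op 3 (type): buf='up' undo_depth=1 redo_depth=0
After op 4 (delete): buf='u' undo_depth=2 redo_depth=0
After op 5 (undo): buf='up' undo_depth=1 redo_depth=1
After op 6 (delete): buf='(empty)' undo_depth=2 redo_depth=0
After op 7 (type): buf='xyz' undo_depth=3 redo_depth=0
After op 8 (type): buf='xyzxyz' undo_depth=4 redo_depth=0
After op 9 (type): buf='xyzxyzup' undo_depth=5 redo_depth=0
After op 10 (undo): buf='xyzxyz' undo_depth=4 redo_depth=1

Answer: yes yes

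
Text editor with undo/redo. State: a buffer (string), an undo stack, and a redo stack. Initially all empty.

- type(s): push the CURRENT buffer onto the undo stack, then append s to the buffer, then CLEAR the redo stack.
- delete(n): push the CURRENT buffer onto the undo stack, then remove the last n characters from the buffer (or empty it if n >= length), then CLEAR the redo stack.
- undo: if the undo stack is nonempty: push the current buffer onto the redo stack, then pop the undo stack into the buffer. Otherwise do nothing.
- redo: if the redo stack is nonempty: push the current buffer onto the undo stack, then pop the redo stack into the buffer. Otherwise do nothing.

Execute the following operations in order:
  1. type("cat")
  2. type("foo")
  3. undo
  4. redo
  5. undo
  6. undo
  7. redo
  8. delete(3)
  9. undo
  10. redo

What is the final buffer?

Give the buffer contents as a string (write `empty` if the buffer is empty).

After op 1 (type): buf='cat' undo_depth=1 redo_depth=0
After op 2 (type): buf='catfoo' undo_depth=2 redo_depth=0
After op 3 (undo): buf='cat' undo_depth=1 redo_depth=1
After op 4 (redo): buf='catfoo' undo_depth=2 redo_depth=0
After op 5 (undo): buf='cat' undo_depth=1 redo_depth=1
After op 6 (undo): buf='(empty)' undo_depth=0 redo_depth=2
After op 7 (redo): buf='cat' undo_depth=1 redo_depth=1
After op 8 (delete): buf='(empty)' undo_depth=2 redo_depth=0
After op 9 (undo): buf='cat' undo_depth=1 redo_depth=1
After op 10 (redo): buf='(empty)' undo_depth=2 redo_depth=0

Answer: empty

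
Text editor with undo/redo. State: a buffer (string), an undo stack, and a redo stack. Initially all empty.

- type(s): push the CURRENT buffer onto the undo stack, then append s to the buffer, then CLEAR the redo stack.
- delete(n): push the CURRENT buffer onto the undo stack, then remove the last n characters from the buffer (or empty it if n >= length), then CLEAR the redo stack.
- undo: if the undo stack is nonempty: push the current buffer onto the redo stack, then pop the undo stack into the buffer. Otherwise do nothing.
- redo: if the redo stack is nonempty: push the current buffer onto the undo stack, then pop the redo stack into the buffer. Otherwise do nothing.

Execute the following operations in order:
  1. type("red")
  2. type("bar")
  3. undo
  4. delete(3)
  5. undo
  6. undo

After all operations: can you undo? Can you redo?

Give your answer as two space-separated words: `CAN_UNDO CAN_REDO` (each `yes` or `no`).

Answer: no yes

Derivation:
After op 1 (type): buf='red' undo_depth=1 redo_depth=0
After op 2 (type): buf='redbar' undo_depth=2 redo_depth=0
After op 3 (undo): buf='red' undo_depth=1 redo_depth=1
After op 4 (delete): buf='(empty)' undo_depth=2 redo_depth=0
After op 5 (undo): buf='red' undo_depth=1 redo_depth=1
After op 6 (undo): buf='(empty)' undo_depth=0 redo_depth=2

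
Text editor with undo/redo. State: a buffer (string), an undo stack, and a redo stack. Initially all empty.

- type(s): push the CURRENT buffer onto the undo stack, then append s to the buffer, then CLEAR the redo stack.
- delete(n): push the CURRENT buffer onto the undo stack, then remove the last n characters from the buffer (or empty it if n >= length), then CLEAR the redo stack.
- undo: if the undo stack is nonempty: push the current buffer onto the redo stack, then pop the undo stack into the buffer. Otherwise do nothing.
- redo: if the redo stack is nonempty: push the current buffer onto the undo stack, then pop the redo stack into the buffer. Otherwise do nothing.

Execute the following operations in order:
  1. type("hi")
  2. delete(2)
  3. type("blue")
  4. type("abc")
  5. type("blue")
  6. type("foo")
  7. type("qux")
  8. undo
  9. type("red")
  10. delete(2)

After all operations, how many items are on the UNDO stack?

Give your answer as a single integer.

After op 1 (type): buf='hi' undo_depth=1 redo_depth=0
After op 2 (delete): buf='(empty)' undo_depth=2 redo_depth=0
After op 3 (type): buf='blue' undo_depth=3 redo_depth=0
After op 4 (type): buf='blueabc' undo_depth=4 redo_depth=0
After op 5 (type): buf='blueabcblue' undo_depth=5 redo_depth=0
After op 6 (type): buf='blueabcbluefoo' undo_depth=6 redo_depth=0
After op 7 (type): buf='blueabcbluefooqux' undo_depth=7 redo_depth=0
After op 8 (undo): buf='blueabcbluefoo' undo_depth=6 redo_depth=1
After op 9 (type): buf='blueabcbluefoored' undo_depth=7 redo_depth=0
After op 10 (delete): buf='blueabcbluefoor' undo_depth=8 redo_depth=0

Answer: 8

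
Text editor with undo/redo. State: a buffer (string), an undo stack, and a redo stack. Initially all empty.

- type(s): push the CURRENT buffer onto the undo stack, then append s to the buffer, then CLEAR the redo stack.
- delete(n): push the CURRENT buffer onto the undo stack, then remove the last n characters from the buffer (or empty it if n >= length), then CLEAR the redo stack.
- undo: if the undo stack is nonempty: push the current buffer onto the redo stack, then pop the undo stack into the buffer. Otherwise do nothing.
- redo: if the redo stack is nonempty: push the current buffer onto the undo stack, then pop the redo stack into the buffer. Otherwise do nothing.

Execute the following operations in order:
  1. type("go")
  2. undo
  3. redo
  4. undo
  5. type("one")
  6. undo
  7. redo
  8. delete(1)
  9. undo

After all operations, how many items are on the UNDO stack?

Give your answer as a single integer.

After op 1 (type): buf='go' undo_depth=1 redo_depth=0
After op 2 (undo): buf='(empty)' undo_depth=0 redo_depth=1
After op 3 (redo): buf='go' undo_depth=1 redo_depth=0
After op 4 (undo): buf='(empty)' undo_depth=0 redo_depth=1
After op 5 (type): buf='one' undo_depth=1 redo_depth=0
After op 6 (undo): buf='(empty)' undo_depth=0 redo_depth=1
After op 7 (redo): buf='one' undo_depth=1 redo_depth=0
After op 8 (delete): buf='on' undo_depth=2 redo_depth=0
After op 9 (undo): buf='one' undo_depth=1 redo_depth=1

Answer: 1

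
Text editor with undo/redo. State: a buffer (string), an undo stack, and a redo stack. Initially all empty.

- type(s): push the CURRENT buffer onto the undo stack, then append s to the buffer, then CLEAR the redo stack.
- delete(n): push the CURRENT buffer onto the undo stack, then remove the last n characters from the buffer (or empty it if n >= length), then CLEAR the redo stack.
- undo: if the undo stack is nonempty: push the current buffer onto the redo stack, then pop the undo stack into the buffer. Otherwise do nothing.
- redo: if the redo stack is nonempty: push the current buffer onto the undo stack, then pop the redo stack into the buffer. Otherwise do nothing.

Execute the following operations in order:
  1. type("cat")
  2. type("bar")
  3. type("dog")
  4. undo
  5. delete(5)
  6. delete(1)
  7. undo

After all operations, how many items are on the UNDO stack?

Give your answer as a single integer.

After op 1 (type): buf='cat' undo_depth=1 redo_depth=0
After op 2 (type): buf='catbar' undo_depth=2 redo_depth=0
After op 3 (type): buf='catbardog' undo_depth=3 redo_depth=0
After op 4 (undo): buf='catbar' undo_depth=2 redo_depth=1
After op 5 (delete): buf='c' undo_depth=3 redo_depth=0
After op 6 (delete): buf='(empty)' undo_depth=4 redo_depth=0
After op 7 (undo): buf='c' undo_depth=3 redo_depth=1

Answer: 3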